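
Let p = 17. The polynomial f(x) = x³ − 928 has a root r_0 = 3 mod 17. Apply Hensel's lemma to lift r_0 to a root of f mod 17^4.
r_3 = 15150 (mod 83521)

Hensel: r_{i+1} = r_i − f(r_i)/f′(r_i) mod 17^{i+2}, where f′(x) = 3x². Iterate:
  r_0 = 3 (mod 17)
  r_1 = 122 (mod 289)
  r_2 = 411 (mod 4913)
  r_3 = 15150 (mod 83521)
Final: r = 15150 with f(r) ≡ 0 mod 17^4.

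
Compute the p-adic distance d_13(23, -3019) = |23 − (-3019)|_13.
d_13(23, -3019) = 1/169

Step 1 — x − y = 23 − (-3019) = 3042. Step 2 — v_13(3042) = 2 (factor: 3042 = (13^2 · 18); the sign does not affect v_p). Step 3 — |x − y|_13 = 13^{-2} = 1/169.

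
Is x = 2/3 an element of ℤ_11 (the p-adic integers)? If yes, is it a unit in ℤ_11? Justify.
x ∈ ℤ_11^× (unit); v_11(x) = 0

ℤ_11 = {x ∈ ℚ_11 : v_11(x) ≥ 0} and ℤ_11^× = {x ∈ ℤ_11 : v_11(x) = 0}. Here v_11(2/3) = v_11(num) − v_11(den) = 0; compare against these criteria.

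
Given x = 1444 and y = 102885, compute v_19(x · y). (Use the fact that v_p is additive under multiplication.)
v_19(148565940) = 5

v_p(x) = 2 (factor: 1444 = 19^2 · 4); v_p(y) = 3 (factor: 102885 = 19^3 · 15). Additivity: v_p(xy) = v_p(x) + v_p(y) = 2 + 3 = 5. (Direct check: xy = 148565940 = 19^5 · (60).)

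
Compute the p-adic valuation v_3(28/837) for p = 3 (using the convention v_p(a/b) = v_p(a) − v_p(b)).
v_3(28/837) = -3

Factor powers of 3 from the numerator and denominator of the reduced fraction: 28 = 3^0 · 28 and 837 = 3^3 · 31. Apply v_p(a/b) = v_p(a) − v_p(b): v_3(28/837) = 0 − 3 = -3.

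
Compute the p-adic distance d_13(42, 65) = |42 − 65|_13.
d_13(42, 65) = 1

Step 1 — x − y = 42 − 65 = -23. Step 2 — v_13(-23) = 0 (factor: -23 = −(13^0 · 23); the sign does not affect v_p). Step 3 — |x − y|_13 = 13^{0} = 1.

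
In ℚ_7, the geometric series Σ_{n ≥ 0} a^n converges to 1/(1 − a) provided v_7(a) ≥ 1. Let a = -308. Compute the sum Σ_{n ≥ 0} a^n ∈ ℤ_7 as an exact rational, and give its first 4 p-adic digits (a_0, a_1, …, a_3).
Σ a^n = 1/(1 − a) = 1/309;  first 4 digits = (1, 5, 4, 1)

v_7(a) = 1 ≥ 1, so the series converges in ℤ_7 to 1/(1 − a) = 1/(1 − (-308)) = 1/309. Expand this rational in ℤ_7: compute digits iteratively via d_i = x_i mod 7, x_{i+1} = (x_i − d_i)/7. The first 4 digits are (1, 5, 4, 1).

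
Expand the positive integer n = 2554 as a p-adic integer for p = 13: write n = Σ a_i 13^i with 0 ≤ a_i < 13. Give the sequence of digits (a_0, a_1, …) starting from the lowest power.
(a_0, a_1, …) = (6, 1, 2, 1)

Repeated division by 13 gives the digits low-to-high: 2554 = 6 + 1·13^1 + 2·13^2 + 1·13^3. Digit sequence: (6, 1, 2, 1).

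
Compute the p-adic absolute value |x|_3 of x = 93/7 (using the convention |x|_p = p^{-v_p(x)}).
|93/7|_3 = 1/3

Step 1 — compute v_3(x) by factoring powers of 3 out of the numerator and denominator: v_3(93/7) = 1. Step 2 — apply |x|_p = p^{-v_p(x)} = 3^{-1} = 1/3.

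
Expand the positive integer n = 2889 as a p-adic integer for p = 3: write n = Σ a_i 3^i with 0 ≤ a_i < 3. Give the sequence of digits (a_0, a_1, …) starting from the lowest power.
(a_0, a_1, …) = (0, 0, 0, 2, 2, 2, 0, 1)

Repeated division by 3 gives the digits low-to-high: 2889 = 2·3^3 + 2·3^4 + 2·3^5 + 1·3^7. Digit sequence: (0, 0, 0, 2, 2, 2, 0, 1).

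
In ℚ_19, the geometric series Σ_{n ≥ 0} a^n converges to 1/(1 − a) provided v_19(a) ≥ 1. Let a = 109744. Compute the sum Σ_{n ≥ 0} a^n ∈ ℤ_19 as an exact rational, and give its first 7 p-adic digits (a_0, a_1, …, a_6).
Σ a^n = 1/(1 − a) = -1/109743;  first 7 digits = (1, 0, 0, 16, 0, 0, 9)

v_19(a) = 3 ≥ 1, so the series converges in ℤ_19 to 1/(1 − a) = 1/(1 − 109744) = -1/109743. Expand this rational in ℤ_19: compute digits iteratively via d_i = x_i mod 19, x_{i+1} = (x_i − d_i)/19. The first 7 digits are (1, 0, 0, 16, 0, 0, 9).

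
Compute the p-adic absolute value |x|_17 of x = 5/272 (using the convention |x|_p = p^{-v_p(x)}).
|5/272|_17 = 17

Step 1 — compute v_17(x) by factoring powers of 17 out of the numerator and denominator: v_17(5/272) = -1. Step 2 — apply |x|_p = p^{-v_p(x)} = 17^{1} = 17.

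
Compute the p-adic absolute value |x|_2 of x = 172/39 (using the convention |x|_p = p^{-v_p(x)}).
|172/39|_2 = 1/4

Step 1 — compute v_2(x) by factoring powers of 2 out of the numerator and denominator: v_2(172/39) = 2. Step 2 — apply |x|_p = p^{-v_p(x)} = 2^{-2} = 1/4.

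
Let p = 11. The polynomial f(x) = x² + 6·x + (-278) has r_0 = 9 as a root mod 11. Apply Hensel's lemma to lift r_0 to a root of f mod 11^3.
r_2 = 1230 (mod 1331)

Hensel: r_{i+1} = r_i − f(r_i)·(f′(r_i))^{-1} mod 11^{i+2}, f′(x) = 2x + 6. Iterate:
  r_0 = 9 (mod 11)
  r_1 = 20 (mod 121)
  r_2 = 1230 (mod 1331)
Final: r = 1230 satisfies f(r) ≡ 0 mod 11^3.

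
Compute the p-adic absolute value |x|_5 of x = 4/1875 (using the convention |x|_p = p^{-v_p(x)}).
|4/1875|_5 = 625

Step 1 — compute v_5(x) by factoring powers of 5 out of the numerator and denominator: v_5(4/1875) = -4. Step 2 — apply |x|_p = p^{-v_p(x)} = 5^{4} = 625.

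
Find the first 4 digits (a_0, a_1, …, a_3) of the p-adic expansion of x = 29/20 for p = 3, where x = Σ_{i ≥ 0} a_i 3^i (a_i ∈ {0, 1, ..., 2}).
(a_0, …, a_3) = (1, 0, 2, 1)

v_3(29/20) = 0 (numerator and denominator both coprime to 3), so x ∈ ℤ_3^×. Compute digits iteratively via a_i = x_i mod 3, x_{i+1} = (x_i − a_i)/3, with x_0 = x:
  x_0 = 29/20;  a_0 = 1;  x_1 = (x_0 − 1)/3 = 3/20
  x_1 = 3/20;  a_1 = 0;  x_2 = (x_1 − 0)/3 = 1/20
  x_2 = 1/20;  a_2 = 2;  x_3 = (x_2 − 2)/3 = -13/20
  x_3 = -13/20;  a_3 = 1;  x_4 = (x_3 − 1)/3 = -11/20
Digits: (1, 0, 2, 1).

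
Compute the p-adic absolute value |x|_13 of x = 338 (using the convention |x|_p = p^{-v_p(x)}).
|338|_13 = 1/169

Step 1 — compute v_13(x) by factoring powers of 13 out of the numerator and denominator: v_13(338) = 2. Step 2 — apply |x|_p = p^{-v_p(x)} = 13^{-2} = 1/169.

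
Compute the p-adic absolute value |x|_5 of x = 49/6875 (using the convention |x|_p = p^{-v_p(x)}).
|49/6875|_5 = 625

Step 1 — compute v_5(x) by factoring powers of 5 out of the numerator and denominator: v_5(49/6875) = -4. Step 2 — apply |x|_p = p^{-v_p(x)} = 5^{4} = 625.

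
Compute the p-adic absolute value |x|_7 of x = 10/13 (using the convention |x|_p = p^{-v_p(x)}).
|10/13|_7 = 1

Step 1 — compute v_7(x) by factoring powers of 7 out of the numerator and denominator: v_7(10/13) = 0. Step 2 — apply |x|_p = p^{-v_p(x)} = 7^{0} = 1.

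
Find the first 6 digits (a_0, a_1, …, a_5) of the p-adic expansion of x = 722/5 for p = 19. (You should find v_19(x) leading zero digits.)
(a_0, …, a_5) = (0, 0, 8, 11, 7, 11)

v_19(722/5) = 2, so a_0 = ... = a_1 = 0. Factor out: x = 19^2 · u with u = 2/5 a unit in ℤ_19. Expand u iteratively via a_{v+i} = u_i mod 19, u_{i+1} = (u_i − a_{v+i})/19:
  u_0 = 2/5;  a_2 = 8;  u_1 = (u_0 − 8)/19 = -2/5
  u_1 = -2/5;  a_3 = 11;  u_2 = (u_1 − 11)/19 = -3/5
  u_2 = -3/5;  a_4 = 7;  u_3 = (u_2 − 7)/19 = -2/5
  u_3 = -2/5;  a_5 = 11;  u_4 = (u_3 − 11)/19 = -3/5
Digits: (0, 0, 8, 11, 7, 11).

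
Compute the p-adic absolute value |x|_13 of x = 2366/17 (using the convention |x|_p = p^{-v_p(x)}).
|2366/17|_13 = 1/169

Step 1 — compute v_13(x) by factoring powers of 13 out of the numerator and denominator: v_13(2366/17) = 2. Step 2 — apply |x|_p = p^{-v_p(x)} = 13^{-2} = 1/169.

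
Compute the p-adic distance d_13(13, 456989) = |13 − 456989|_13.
d_13(13, 456989) = 1/28561

Step 1 — x − y = 13 − 456989 = -456976. Step 2 — v_13(-456976) = 4 (factor: -456976 = −(13^4 · 16); the sign does not affect v_p). Step 3 — |x − y|_13 = 13^{-4} = 1/28561.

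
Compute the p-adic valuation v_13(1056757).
v_13(1056757) = 4

v_13(n) is the largest exponent k such that 13^k divides n. Factor out: 1056757 = 13^4 · 37. (Sign doesn't affect v_p.) So v_13(1056757) = 4.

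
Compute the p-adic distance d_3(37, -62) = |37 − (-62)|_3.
d_3(37, -62) = 1/9

Step 1 — x − y = 37 − (-62) = 99. Step 2 — v_3(99) = 2 (factor: 99 = (3^2 · 11); the sign does not affect v_p). Step 3 — |x − y|_3 = 3^{-2} = 1/9.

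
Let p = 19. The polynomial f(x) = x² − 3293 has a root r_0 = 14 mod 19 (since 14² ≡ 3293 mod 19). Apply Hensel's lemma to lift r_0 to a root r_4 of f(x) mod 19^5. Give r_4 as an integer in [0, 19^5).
r_4 = 2054769 (mod 2476099)

Hensel's recurrence: r_{i+1} = r_i − f(r_i)·(f′(r_i))^{-1} mod 19^{i+2}, with f′(x) = 2x. Iterate:
  r_0 = 14 (mod 19)
  r_1 = 318 (mod 361)
  r_2 = 3928 (mod 6859)
  r_3 = 99954 (mod 130321)
  r_4 = 2054769 (mod 2476099)
Final: r_4 = 2054769, and one checks f(r_4) ≡ 0 mod 19^5.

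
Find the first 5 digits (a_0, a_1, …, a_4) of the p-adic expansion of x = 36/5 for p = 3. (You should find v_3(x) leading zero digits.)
(a_0, …, a_4) = (0, 0, 2, 2, 1)

v_3(36/5) = 2, so a_0 = ... = a_1 = 0. Factor out: x = 3^2 · u with u = 4/5 a unit in ℤ_3. Expand u iteratively via a_{v+i} = u_i mod 3, u_{i+1} = (u_i − a_{v+i})/3:
  u_0 = 4/5;  a_2 = 2;  u_1 = (u_0 − 2)/3 = -2/5
  u_1 = -2/5;  a_3 = 2;  u_2 = (u_1 − 2)/3 = -4/5
  u_2 = -4/5;  a_4 = 1;  u_3 = (u_2 − 1)/3 = -3/5
Digits: (0, 0, 2, 2, 1).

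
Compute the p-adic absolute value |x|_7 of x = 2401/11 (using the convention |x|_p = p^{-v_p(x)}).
|2401/11|_7 = 1/2401

Step 1 — compute v_7(x) by factoring powers of 7 out of the numerator and denominator: v_7(2401/11) = 4. Step 2 — apply |x|_p = p^{-v_p(x)} = 7^{-4} = 1/2401.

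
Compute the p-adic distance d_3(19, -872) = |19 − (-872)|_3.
d_3(19, -872) = 1/81

Step 1 — x − y = 19 − (-872) = 891. Step 2 — v_3(891) = 4 (factor: 891 = (3^4 · 11); the sign does not affect v_p). Step 3 — |x − y|_3 = 3^{-4} = 1/81.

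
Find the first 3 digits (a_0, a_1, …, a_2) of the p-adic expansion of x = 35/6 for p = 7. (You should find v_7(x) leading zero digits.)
(a_0, …, a_2) = (0, 2, 1)

v_7(35/6) = 1, so a_0 = ... = a_0 = 0. Factor out: x = 7^1 · u with u = 5/6 a unit in ℤ_7. Expand u iteratively via a_{v+i} = u_i mod 7, u_{i+1} = (u_i − a_{v+i})/7:
  u_0 = 5/6;  a_1 = 2;  u_1 = (u_0 − 2)/7 = -1/6
  u_1 = -1/6;  a_2 = 1;  u_2 = (u_1 − 1)/7 = -1/6
Digits: (0, 2, 1).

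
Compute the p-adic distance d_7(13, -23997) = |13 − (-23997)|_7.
d_7(13, -23997) = 1/2401

Step 1 — x − y = 13 − (-23997) = 24010. Step 2 — v_7(24010) = 4 (factor: 24010 = (7^4 · 10); the sign does not affect v_p). Step 3 — |x − y|_7 = 7^{-4} = 1/2401.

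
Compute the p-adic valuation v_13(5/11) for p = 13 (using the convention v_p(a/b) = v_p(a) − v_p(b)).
v_13(5/11) = 0

Factor powers of 13 from the numerator and denominator of the reduced fraction: 5 = 13^0 · 5 and 11 = 13^0 · 11. Apply v_p(a/b) = v_p(a) − v_p(b): v_13(5/11) = 0 − 0 = 0.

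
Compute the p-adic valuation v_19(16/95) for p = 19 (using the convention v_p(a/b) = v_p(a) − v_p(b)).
v_19(16/95) = -1

Factor powers of 19 from the numerator and denominator of the reduced fraction: 16 = 19^0 · 16 and 95 = 19^1 · 5. Apply v_p(a/b) = v_p(a) − v_p(b): v_19(16/95) = 0 − 1 = -1.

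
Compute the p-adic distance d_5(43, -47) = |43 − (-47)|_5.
d_5(43, -47) = 1/5

Step 1 — x − y = 43 − (-47) = 90. Step 2 — v_5(90) = 1 (factor: 90 = (5^1 · 18); the sign does not affect v_p). Step 3 — |x − y|_5 = 5^{-1} = 1/5.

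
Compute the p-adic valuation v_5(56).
v_5(56) = 0

v_5(n) is the largest exponent k such that 5^k divides n. Factor out: 56 = 5^0 · 56. (Sign doesn't affect v_p.) So v_5(56) = 0.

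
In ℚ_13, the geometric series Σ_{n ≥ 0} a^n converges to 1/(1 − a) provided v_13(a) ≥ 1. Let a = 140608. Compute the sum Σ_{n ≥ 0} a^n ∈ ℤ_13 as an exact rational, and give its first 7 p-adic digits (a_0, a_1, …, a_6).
Σ a^n = 1/(1 − a) = -1/140607;  first 7 digits = (1, 0, 0, 12, 4, 0, 1)

v_13(a) = 3 ≥ 1, so the series converges in ℤ_13 to 1/(1 − a) = 1/(1 − 140608) = -1/140607. Expand this rational in ℤ_13: compute digits iteratively via d_i = x_i mod 13, x_{i+1} = (x_i − d_i)/13. The first 7 digits are (1, 0, 0, 12, 4, 0, 1).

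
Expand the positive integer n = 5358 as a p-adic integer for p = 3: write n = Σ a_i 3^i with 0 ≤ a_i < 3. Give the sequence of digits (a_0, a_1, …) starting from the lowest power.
(a_0, a_1, …) = (0, 1, 1, 0, 0, 1, 1, 2)

Repeated division by 3 gives the digits low-to-high: 5358 = 1·3^1 + 1·3^2 + 1·3^5 + 1·3^6 + 2·3^7. Digit sequence: (0, 1, 1, 0, 0, 1, 1, 2).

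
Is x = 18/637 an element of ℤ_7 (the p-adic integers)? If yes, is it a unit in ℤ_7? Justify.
x ∉ ℤ_7 (v_7(x) = -2 < 0)

ℤ_7 = {x ∈ ℚ_7 : v_7(x) ≥ 0} and ℤ_7^× = {x ∈ ℤ_7 : v_7(x) = 0}. Here v_7(18/637) = v_7(num) − v_7(den) = -2; compare against these criteria.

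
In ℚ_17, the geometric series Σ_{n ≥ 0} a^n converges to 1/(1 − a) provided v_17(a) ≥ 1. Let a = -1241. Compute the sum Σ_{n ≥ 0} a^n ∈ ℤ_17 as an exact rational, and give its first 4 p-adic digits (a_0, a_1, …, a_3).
Σ a^n = 1/(1 − a) = 1/1242;  first 4 digits = (1, 12, 3, 1)

v_17(a) = 1 ≥ 1, so the series converges in ℤ_17 to 1/(1 − a) = 1/(1 − (-1241)) = 1/1242. Expand this rational in ℤ_17: compute digits iteratively via d_i = x_i mod 17, x_{i+1} = (x_i − d_i)/17. The first 4 digits are (1, 12, 3, 1).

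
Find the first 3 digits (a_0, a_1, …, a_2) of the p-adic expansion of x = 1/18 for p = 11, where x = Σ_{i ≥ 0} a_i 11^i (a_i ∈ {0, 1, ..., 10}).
(a_0, …, a_2) = (8, 6, 0)

v_11(1/18) = 0 (numerator and denominator both coprime to 11), so x ∈ ℤ_11^×. Compute digits iteratively via a_i = x_i mod 11, x_{i+1} = (x_i − a_i)/11, with x_0 = x:
  x_0 = 1/18;  a_0 = 8;  x_1 = (x_0 − 8)/11 = -13/18
  x_1 = -13/18;  a_1 = 6;  x_2 = (x_1 − 6)/11 = -11/18
  x_2 = -11/18;  a_2 = 0;  x_3 = (x_2 − 0)/11 = -1/18
Digits: (8, 6, 0).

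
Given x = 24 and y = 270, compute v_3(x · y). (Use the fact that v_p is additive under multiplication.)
v_3(6480) = 4

v_p(x) = 1 (factor: 24 = 3^1 · 8); v_p(y) = 3 (factor: 270 = 3^3 · 10). Additivity: v_p(xy) = v_p(x) + v_p(y) = 1 + 3 = 4. (Direct check: xy = 6480 = 3^4 · (80).)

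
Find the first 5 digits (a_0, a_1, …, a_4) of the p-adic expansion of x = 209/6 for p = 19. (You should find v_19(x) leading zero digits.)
(a_0, …, a_4) = (0, 5, 3, 3, 3)

v_19(209/6) = 1, so a_0 = ... = a_0 = 0. Factor out: x = 19^1 · u with u = 11/6 a unit in ℤ_19. Expand u iteratively via a_{v+i} = u_i mod 19, u_{i+1} = (u_i − a_{v+i})/19:
  u_0 = 11/6;  a_1 = 5;  u_1 = (u_0 − 5)/19 = -1/6
  u_1 = -1/6;  a_2 = 3;  u_2 = (u_1 − 3)/19 = -1/6
  u_2 = -1/6;  a_3 = 3;  u_3 = (u_2 − 3)/19 = -1/6
  u_3 = -1/6;  a_4 = 3;  u_4 = (u_3 − 3)/19 = -1/6
Digits: (0, 5, 3, 3, 3).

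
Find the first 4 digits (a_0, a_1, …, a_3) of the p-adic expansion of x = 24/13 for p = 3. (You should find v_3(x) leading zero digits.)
(a_0, …, a_3) = (0, 2, 0, 1)

v_3(24/13) = 1, so a_0 = ... = a_0 = 0. Factor out: x = 3^1 · u with u = 8/13 a unit in ℤ_3. Expand u iteratively via a_{v+i} = u_i mod 3, u_{i+1} = (u_i − a_{v+i})/3:
  u_0 = 8/13;  a_1 = 2;  u_1 = (u_0 − 2)/3 = -6/13
  u_1 = -6/13;  a_2 = 0;  u_2 = (u_1 − 0)/3 = -2/13
  u_2 = -2/13;  a_3 = 1;  u_3 = (u_2 − 1)/3 = -5/13
Digits: (0, 2, 0, 1).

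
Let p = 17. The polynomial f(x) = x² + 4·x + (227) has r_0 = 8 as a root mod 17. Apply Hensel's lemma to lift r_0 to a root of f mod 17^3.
r_2 = 3561 (mod 4913)

Hensel: r_{i+1} = r_i − f(r_i)·(f′(r_i))^{-1} mod 17^{i+2}, f′(x) = 2x + 4. Iterate:
  r_0 = 8 (mod 17)
  r_1 = 93 (mod 289)
  r_2 = 3561 (mod 4913)
Final: r = 3561 satisfies f(r) ≡ 0 mod 17^3.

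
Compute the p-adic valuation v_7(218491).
v_7(218491) = 5

v_7(n) is the largest exponent k such that 7^k divides n. Factor out: 218491 = 7^5 · 13. (Sign doesn't affect v_p.) So v_7(218491) = 5.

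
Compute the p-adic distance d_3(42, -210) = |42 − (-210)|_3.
d_3(42, -210) = 1/9

Step 1 — x − y = 42 − (-210) = 252. Step 2 — v_3(252) = 2 (factor: 252 = (3^2 · 28); the sign does not affect v_p). Step 3 — |x − y|_3 = 3^{-2} = 1/9.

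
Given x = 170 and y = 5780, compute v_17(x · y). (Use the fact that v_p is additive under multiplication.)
v_17(982600) = 3

v_p(x) = 1 (factor: 170 = 17^1 · 10); v_p(y) = 2 (factor: 5780 = 17^2 · 20). Additivity: v_p(xy) = v_p(x) + v_p(y) = 1 + 2 = 3. (Direct check: xy = 982600 = 17^3 · (200).)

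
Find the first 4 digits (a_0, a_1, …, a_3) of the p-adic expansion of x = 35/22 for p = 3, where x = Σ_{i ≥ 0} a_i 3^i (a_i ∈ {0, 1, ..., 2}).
(a_0, …, a_3) = (2, 0, 2, 0)

v_3(35/22) = 0 (numerator and denominator both coprime to 3), so x ∈ ℤ_3^×. Compute digits iteratively via a_i = x_i mod 3, x_{i+1} = (x_i − a_i)/3, with x_0 = x:
  x_0 = 35/22;  a_0 = 2;  x_1 = (x_0 − 2)/3 = -3/22
  x_1 = -3/22;  a_1 = 0;  x_2 = (x_1 − 0)/3 = -1/22
  x_2 = -1/22;  a_2 = 2;  x_3 = (x_2 − 2)/3 = -15/22
  x_3 = -15/22;  a_3 = 0;  x_4 = (x_3 − 0)/3 = -5/22
Digits: (2, 0, 2, 0).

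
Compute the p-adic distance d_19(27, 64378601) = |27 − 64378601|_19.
d_19(27, 64378601) = 1/2476099

Step 1 — x − y = 27 − 64378601 = -64378574. Step 2 — v_19(-64378574) = 5 (factor: -64378574 = −(19^5 · 26); the sign does not affect v_p). Step 3 — |x − y|_19 = 19^{-5} = 1/2476099.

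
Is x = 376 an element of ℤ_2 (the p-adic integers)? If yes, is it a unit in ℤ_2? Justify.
x ∈ ℤ_2 but not a unit; v_2(x) = 3 > 0

ℤ_2 = {x ∈ ℚ_2 : v_2(x) ≥ 0} and ℤ_2^× = {x ∈ ℤ_2 : v_2(x) = 0}. Here v_2(376) = v_2(num) − v_2(den) = 3; compare against these criteria.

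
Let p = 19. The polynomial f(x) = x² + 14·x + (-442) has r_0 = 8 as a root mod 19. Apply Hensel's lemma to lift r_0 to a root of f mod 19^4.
r_3 = 76958 (mod 130321)

Hensel: r_{i+1} = r_i − f(r_i)·(f′(r_i))^{-1} mod 19^{i+2}, f′(x) = 2x + 14. Iterate:
  r_0 = 8 (mod 19)
  r_1 = 65 (mod 361)
  r_2 = 1509 (mod 6859)
  r_3 = 76958 (mod 130321)
Final: r = 76958 satisfies f(r) ≡ 0 mod 19^4.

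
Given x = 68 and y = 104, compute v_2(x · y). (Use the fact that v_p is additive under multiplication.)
v_2(7072) = 5

v_p(x) = 2 (factor: 68 = 2^2 · 17); v_p(y) = 3 (factor: 104 = 2^3 · 13). Additivity: v_p(xy) = v_p(x) + v_p(y) = 2 + 3 = 5. (Direct check: xy = 7072 = 2^5 · (221).)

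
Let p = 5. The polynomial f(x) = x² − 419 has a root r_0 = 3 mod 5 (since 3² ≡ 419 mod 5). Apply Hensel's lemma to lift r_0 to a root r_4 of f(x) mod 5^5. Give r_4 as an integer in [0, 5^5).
r_4 = 263 (mod 3125)

Hensel's recurrence: r_{i+1} = r_i − f(r_i)·(f′(r_i))^{-1} mod 5^{i+2}, with f′(x) = 2x. Iterate:
  r_0 = 3 (mod 5)
  r_1 = 13 (mod 25)
  r_2 = 13 (mod 125)
  r_3 = 263 (mod 625)
  r_4 = 263 (mod 3125)
Final: r_4 = 263, and one checks f(r_4) ≡ 0 mod 5^5.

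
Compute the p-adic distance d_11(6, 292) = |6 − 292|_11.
d_11(6, 292) = 1/11

Step 1 — x − y = 6 − 292 = -286. Step 2 — v_11(-286) = 1 (factor: -286 = −(11^1 · 26); the sign does not affect v_p). Step 3 — |x − y|_11 = 11^{-1} = 1/11.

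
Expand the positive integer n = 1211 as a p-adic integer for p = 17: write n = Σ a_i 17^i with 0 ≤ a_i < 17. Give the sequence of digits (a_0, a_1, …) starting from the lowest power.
(a_0, a_1, …) = (4, 3, 4)

Repeated division by 17 gives the digits low-to-high: 1211 = 4 + 3·17^1 + 4·17^2. Digit sequence: (4, 3, 4).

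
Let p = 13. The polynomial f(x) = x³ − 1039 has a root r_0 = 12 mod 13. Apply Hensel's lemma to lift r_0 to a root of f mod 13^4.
r_3 = 22879 (mod 28561)

Hensel: r_{i+1} = r_i − f(r_i)/f′(r_i) mod 13^{i+2}, where f′(x) = 3x². Iterate:
  r_0 = 12 (mod 13)
  r_1 = 64 (mod 169)
  r_2 = 909 (mod 2197)
  r_3 = 22879 (mod 28561)
Final: r = 22879 with f(r) ≡ 0 mod 13^4.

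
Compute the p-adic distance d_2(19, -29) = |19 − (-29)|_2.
d_2(19, -29) = 1/16

Step 1 — x − y = 19 − (-29) = 48. Step 2 — v_2(48) = 4 (factor: 48 = (2^4 · 3); the sign does not affect v_p). Step 3 — |x − y|_2 = 2^{-4} = 1/16.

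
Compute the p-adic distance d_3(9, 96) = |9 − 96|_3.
d_3(9, 96) = 1/3

Step 1 — x − y = 9 − 96 = -87. Step 2 — v_3(-87) = 1 (factor: -87 = −(3^1 · 29); the sign does not affect v_p). Step 3 — |x − y|_3 = 3^{-1} = 1/3.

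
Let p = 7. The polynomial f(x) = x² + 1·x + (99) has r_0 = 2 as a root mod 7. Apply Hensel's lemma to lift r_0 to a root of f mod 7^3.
r_2 = 30 (mod 343)

Hensel: r_{i+1} = r_i − f(r_i)·(f′(r_i))^{-1} mod 7^{i+2}, f′(x) = 2x + 1. Iterate:
  r_0 = 2 (mod 7)
  r_1 = 30 (mod 49)
  r_2 = 30 (mod 343)
Final: r = 30 satisfies f(r) ≡ 0 mod 7^3.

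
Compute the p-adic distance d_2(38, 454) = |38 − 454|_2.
d_2(38, 454) = 1/32

Step 1 — x − y = 38 − 454 = -416. Step 2 — v_2(-416) = 5 (factor: -416 = −(2^5 · 13); the sign does not affect v_p). Step 3 — |x − y|_2 = 2^{-5} = 1/32.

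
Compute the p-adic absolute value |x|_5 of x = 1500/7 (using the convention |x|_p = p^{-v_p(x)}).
|1500/7|_5 = 1/125

Step 1 — compute v_5(x) by factoring powers of 5 out of the numerator and denominator: v_5(1500/7) = 3. Step 2 — apply |x|_p = p^{-v_p(x)} = 5^{-3} = 1/125.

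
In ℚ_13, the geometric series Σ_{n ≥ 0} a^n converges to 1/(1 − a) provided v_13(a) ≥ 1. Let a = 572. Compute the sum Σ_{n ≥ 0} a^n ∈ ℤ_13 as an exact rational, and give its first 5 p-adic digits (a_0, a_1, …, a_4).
Σ a^n = 1/(1 − a) = -1/571;  first 5 digits = (1, 5, 2, 1, 0)

v_13(a) = 1 ≥ 1, so the series converges in ℤ_13 to 1/(1 − a) = 1/(1 − 572) = -1/571. Expand this rational in ℤ_13: compute digits iteratively via d_i = x_i mod 13, x_{i+1} = (x_i − d_i)/13. The first 5 digits are (1, 5, 2, 1, 0).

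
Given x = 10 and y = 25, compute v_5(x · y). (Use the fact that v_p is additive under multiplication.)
v_5(250) = 3

v_p(x) = 1 (factor: 10 = 5^1 · 2); v_p(y) = 2 (factor: 25 = 5^2 · 1). Additivity: v_p(xy) = v_p(x) + v_p(y) = 1 + 2 = 3. (Direct check: xy = 250 = 5^3 · (2).)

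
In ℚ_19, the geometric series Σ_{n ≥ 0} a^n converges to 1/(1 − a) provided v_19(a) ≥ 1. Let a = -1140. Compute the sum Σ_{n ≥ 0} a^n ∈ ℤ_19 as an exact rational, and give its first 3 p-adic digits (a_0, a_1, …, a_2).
Σ a^n = 1/(1 − a) = 1/1141;  first 3 digits = (1, 16, 5)

v_19(a) = 1 ≥ 1, so the series converges in ℤ_19 to 1/(1 − a) = 1/(1 − (-1140)) = 1/1141. Expand this rational in ℤ_19: compute digits iteratively via d_i = x_i mod 19, x_{i+1} = (x_i − d_i)/19. The first 3 digits are (1, 16, 5).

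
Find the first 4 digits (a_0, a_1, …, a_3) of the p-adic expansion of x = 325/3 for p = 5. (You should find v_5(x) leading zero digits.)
(a_0, …, a_3) = (0, 0, 1, 4)

v_5(325/3) = 2, so a_0 = ... = a_1 = 0. Factor out: x = 5^2 · u with u = 13/3 a unit in ℤ_5. Expand u iteratively via a_{v+i} = u_i mod 5, u_{i+1} = (u_i − a_{v+i})/5:
  u_0 = 13/3;  a_2 = 1;  u_1 = (u_0 − 1)/5 = 2/3
  u_1 = 2/3;  a_3 = 4;  u_2 = (u_1 − 4)/5 = -2/3
Digits: (0, 0, 1, 4).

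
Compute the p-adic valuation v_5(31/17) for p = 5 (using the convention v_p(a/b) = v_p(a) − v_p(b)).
v_5(31/17) = 0

Factor powers of 5 from the numerator and denominator of the reduced fraction: 31 = 5^0 · 31 and 17 = 5^0 · 17. Apply v_p(a/b) = v_p(a) − v_p(b): v_5(31/17) = 0 − 0 = 0.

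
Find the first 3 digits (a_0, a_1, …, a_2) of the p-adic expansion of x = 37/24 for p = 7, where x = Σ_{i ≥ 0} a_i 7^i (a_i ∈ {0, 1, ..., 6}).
(a_0, …, a_2) = (3, 3, 1)

v_7(37/24) = 0 (numerator and denominator both coprime to 7), so x ∈ ℤ_7^×. Compute digits iteratively via a_i = x_i mod 7, x_{i+1} = (x_i − a_i)/7, with x_0 = x:
  x_0 = 37/24;  a_0 = 3;  x_1 = (x_0 − 3)/7 = -5/24
  x_1 = -5/24;  a_1 = 3;  x_2 = (x_1 − 3)/7 = -11/24
  x_2 = -11/24;  a_2 = 1;  x_3 = (x_2 − 1)/7 = -5/24
Digits: (3, 3, 1).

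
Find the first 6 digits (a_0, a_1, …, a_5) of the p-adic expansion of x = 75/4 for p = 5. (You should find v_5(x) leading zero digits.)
(a_0, …, a_5) = (0, 0, 2, 1, 1, 1)

v_5(75/4) = 2, so a_0 = ... = a_1 = 0. Factor out: x = 5^2 · u with u = 3/4 a unit in ℤ_5. Expand u iteratively via a_{v+i} = u_i mod 5, u_{i+1} = (u_i − a_{v+i})/5:
  u_0 = 3/4;  a_2 = 2;  u_1 = (u_0 − 2)/5 = -1/4
  u_1 = -1/4;  a_3 = 1;  u_2 = (u_1 − 1)/5 = -1/4
  u_2 = -1/4;  a_4 = 1;  u_3 = (u_2 − 1)/5 = -1/4
  u_3 = -1/4;  a_5 = 1;  u_4 = (u_3 − 1)/5 = -1/4
Digits: (0, 0, 2, 1, 1, 1).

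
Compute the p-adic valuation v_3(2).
v_3(2) = 0

v_3(n) is the largest exponent k such that 3^k divides n. Factor out: 2 = 3^0 · 2. (Sign doesn't affect v_p.) So v_3(2) = 0.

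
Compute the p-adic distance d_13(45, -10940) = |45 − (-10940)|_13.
d_13(45, -10940) = 1/2197

Step 1 — x − y = 45 − (-10940) = 10985. Step 2 — v_13(10985) = 3 (factor: 10985 = (13^3 · 5); the sign does not affect v_p). Step 3 — |x − y|_13 = 13^{-3} = 1/2197.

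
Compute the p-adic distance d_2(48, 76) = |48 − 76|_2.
d_2(48, 76) = 1/4

Step 1 — x − y = 48 − 76 = -28. Step 2 — v_2(-28) = 2 (factor: -28 = −(2^2 · 7); the sign does not affect v_p). Step 3 — |x − y|_2 = 2^{-2} = 1/4.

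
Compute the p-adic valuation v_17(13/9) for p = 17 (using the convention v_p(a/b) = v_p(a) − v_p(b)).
v_17(13/9) = 0

Factor powers of 17 from the numerator and denominator of the reduced fraction: 13 = 17^0 · 13 and 9 = 17^0 · 9. Apply v_p(a/b) = v_p(a) − v_p(b): v_17(13/9) = 0 − 0 = 0.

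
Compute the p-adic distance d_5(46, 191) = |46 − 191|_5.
d_5(46, 191) = 1/5

Step 1 — x − y = 46 − 191 = -145. Step 2 — v_5(-145) = 1 (factor: -145 = −(5^1 · 29); the sign does not affect v_p). Step 3 — |x − y|_5 = 5^{-1} = 1/5.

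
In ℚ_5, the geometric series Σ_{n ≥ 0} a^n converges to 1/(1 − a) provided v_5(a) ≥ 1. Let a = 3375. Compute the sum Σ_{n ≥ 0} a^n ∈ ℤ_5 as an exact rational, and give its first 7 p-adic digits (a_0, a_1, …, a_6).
Σ a^n = 1/(1 − a) = -1/3374;  first 7 digits = (1, 0, 0, 2, 0, 1, 4)

v_5(a) = 3 ≥ 1, so the series converges in ℤ_5 to 1/(1 − a) = 1/(1 − 3375) = -1/3374. Expand this rational in ℤ_5: compute digits iteratively via d_i = x_i mod 5, x_{i+1} = (x_i − d_i)/5. The first 7 digits are (1, 0, 0, 2, 0, 1, 4).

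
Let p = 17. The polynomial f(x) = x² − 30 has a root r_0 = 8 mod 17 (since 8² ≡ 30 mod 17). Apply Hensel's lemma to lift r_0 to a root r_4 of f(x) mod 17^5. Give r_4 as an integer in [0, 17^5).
r_4 = 65645 (mod 1419857)

Hensel's recurrence: r_{i+1} = r_i − f(r_i)·(f′(r_i))^{-1} mod 17^{i+2}, with f′(x) = 2x. Iterate:
  r_0 = 8 (mod 17)
  r_1 = 42 (mod 289)
  r_2 = 1776 (mod 4913)
  r_3 = 65645 (mod 83521)
  r_4 = 65645 (mod 1419857)
Final: r_4 = 65645, and one checks f(r_4) ≡ 0 mod 17^5.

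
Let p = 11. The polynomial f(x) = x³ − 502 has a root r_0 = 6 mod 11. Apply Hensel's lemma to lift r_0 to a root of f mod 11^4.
r_3 = 5671 (mod 14641)

Hensel: r_{i+1} = r_i − f(r_i)/f′(r_i) mod 11^{i+2}, where f′(x) = 3x². Iterate:
  r_0 = 6 (mod 11)
  r_1 = 105 (mod 121)
  r_2 = 347 (mod 1331)
  r_3 = 5671 (mod 14641)
Final: r = 5671 with f(r) ≡ 0 mod 11^4.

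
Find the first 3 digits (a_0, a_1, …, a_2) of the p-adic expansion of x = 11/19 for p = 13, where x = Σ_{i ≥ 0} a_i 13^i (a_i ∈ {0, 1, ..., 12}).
(a_0, …, a_2) = (4, 10, 4)

v_13(11/19) = 0 (numerator and denominator both coprime to 13), so x ∈ ℤ_13^×. Compute digits iteratively via a_i = x_i mod 13, x_{i+1} = (x_i − a_i)/13, with x_0 = x:
  x_0 = 11/19;  a_0 = 4;  x_1 = (x_0 − 4)/13 = -5/19
  x_1 = -5/19;  a_1 = 10;  x_2 = (x_1 − 10)/13 = -15/19
  x_2 = -15/19;  a_2 = 4;  x_3 = (x_2 − 4)/13 = -7/19
Digits: (4, 10, 4).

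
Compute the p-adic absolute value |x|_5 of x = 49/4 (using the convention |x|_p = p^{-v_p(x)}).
|49/4|_5 = 1

Step 1 — compute v_5(x) by factoring powers of 5 out of the numerator and denominator: v_5(49/4) = 0. Step 2 — apply |x|_p = p^{-v_p(x)} = 5^{0} = 1.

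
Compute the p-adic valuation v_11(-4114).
v_11(-4114) = 2

v_11(n) is the largest exponent k such that 11^k divides n. Factor out: -4114 = -11^2 · 34. (Sign doesn't affect v_p.) So v_11(-4114) = 2.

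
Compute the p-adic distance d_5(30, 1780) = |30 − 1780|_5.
d_5(30, 1780) = 1/125

Step 1 — x − y = 30 − 1780 = -1750. Step 2 — v_5(-1750) = 3 (factor: -1750 = −(5^3 · 14); the sign does not affect v_p). Step 3 — |x − y|_5 = 5^{-3} = 1/125.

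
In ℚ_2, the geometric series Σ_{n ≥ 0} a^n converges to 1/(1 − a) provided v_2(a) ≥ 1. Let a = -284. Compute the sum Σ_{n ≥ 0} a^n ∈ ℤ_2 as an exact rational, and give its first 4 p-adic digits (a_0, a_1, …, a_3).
Σ a^n = 1/(1 − a) = 1/285;  first 4 digits = (1, 0, 1, 0)

v_2(a) = 2 ≥ 1, so the series converges in ℤ_2 to 1/(1 − a) = 1/(1 − (-284)) = 1/285. Expand this rational in ℤ_2: compute digits iteratively via d_i = x_i mod 2, x_{i+1} = (x_i − d_i)/2. The first 4 digits are (1, 0, 1, 0).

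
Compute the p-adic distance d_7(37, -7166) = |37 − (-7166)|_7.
d_7(37, -7166) = 1/2401

Step 1 — x − y = 37 − (-7166) = 7203. Step 2 — v_7(7203) = 4 (factor: 7203 = (7^4 · 3); the sign does not affect v_p). Step 3 — |x − y|_7 = 7^{-4} = 1/2401.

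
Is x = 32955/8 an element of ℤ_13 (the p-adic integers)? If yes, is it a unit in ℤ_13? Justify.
x ∈ ℤ_13 but not a unit; v_13(x) = 3 > 0

ℤ_13 = {x ∈ ℚ_13 : v_13(x) ≥ 0} and ℤ_13^× = {x ∈ ℤ_13 : v_13(x) = 0}. Here v_13(32955/8) = v_13(num) − v_13(den) = 3; compare against these criteria.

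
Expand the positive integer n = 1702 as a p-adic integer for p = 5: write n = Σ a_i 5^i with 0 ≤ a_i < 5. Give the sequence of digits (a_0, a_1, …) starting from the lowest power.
(a_0, a_1, …) = (2, 0, 3, 3, 2)

Repeated division by 5 gives the digits low-to-high: 1702 = 2 + 3·5^2 + 3·5^3 + 2·5^4. Digit sequence: (2, 0, 3, 3, 2).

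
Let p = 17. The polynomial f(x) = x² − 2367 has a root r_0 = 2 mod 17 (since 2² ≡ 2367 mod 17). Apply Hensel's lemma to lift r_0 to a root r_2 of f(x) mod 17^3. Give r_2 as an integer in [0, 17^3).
r_2 = 1243 (mod 4913)

Hensel's recurrence: r_{i+1} = r_i − f(r_i)·(f′(r_i))^{-1} mod 17^{i+2}, with f′(x) = 2x. Iterate:
  r_0 = 2 (mod 17)
  r_1 = 87 (mod 289)
  r_2 = 1243 (mod 4913)
Final: r_2 = 1243, and one checks f(r_2) ≡ 0 mod 17^3.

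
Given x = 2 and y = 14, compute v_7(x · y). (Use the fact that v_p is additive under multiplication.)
v_7(28) = 1

v_p(x) = 0 (factor: 2 = 7^0 · 2); v_p(y) = 1 (factor: 14 = 7^1 · 2). Additivity: v_p(xy) = v_p(x) + v_p(y) = 0 + 1 = 1. (Direct check: xy = 28 = 7^1 · (4).)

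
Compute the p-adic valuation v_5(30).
v_5(30) = 1

v_5(n) is the largest exponent k such that 5^k divides n. Factor out: 30 = 5^1 · 6. (Sign doesn't affect v_p.) So v_5(30) = 1.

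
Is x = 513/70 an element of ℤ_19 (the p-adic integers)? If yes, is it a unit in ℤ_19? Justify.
x ∈ ℤ_19 but not a unit; v_19(x) = 1 > 0

ℤ_19 = {x ∈ ℚ_19 : v_19(x) ≥ 0} and ℤ_19^× = {x ∈ ℤ_19 : v_19(x) = 0}. Here v_19(513/70) = v_19(num) − v_19(den) = 1; compare against these criteria.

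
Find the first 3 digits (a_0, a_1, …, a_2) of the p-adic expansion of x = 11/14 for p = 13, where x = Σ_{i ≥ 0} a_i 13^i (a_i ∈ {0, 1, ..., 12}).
(a_0, …, a_2) = (11, 2, 10)

v_13(11/14) = 0 (numerator and denominator both coprime to 13), so x ∈ ℤ_13^×. Compute digits iteratively via a_i = x_i mod 13, x_{i+1} = (x_i − a_i)/13, with x_0 = x:
  x_0 = 11/14;  a_0 = 11;  x_1 = (x_0 − 11)/13 = -11/14
  x_1 = -11/14;  a_1 = 2;  x_2 = (x_1 − 2)/13 = -3/14
  x_2 = -3/14;  a_2 = 10;  x_3 = (x_2 − 10)/13 = -11/14
Digits: (11, 2, 10).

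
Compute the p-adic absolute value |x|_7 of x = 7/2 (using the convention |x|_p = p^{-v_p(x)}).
|7/2|_7 = 1/7

Step 1 — compute v_7(x) by factoring powers of 7 out of the numerator and denominator: v_7(7/2) = 1. Step 2 — apply |x|_p = p^{-v_p(x)} = 7^{-1} = 1/7.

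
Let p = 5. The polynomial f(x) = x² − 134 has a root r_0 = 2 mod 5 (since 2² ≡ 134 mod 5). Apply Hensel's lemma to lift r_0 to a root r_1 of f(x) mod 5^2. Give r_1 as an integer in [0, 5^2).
r_1 = 22 (mod 25)

Hensel's recurrence: r_{i+1} = r_i − f(r_i)·(f′(r_i))^{-1} mod 5^{i+2}, with f′(x) = 2x. Iterate:
  r_0 = 2 (mod 5)
  r_1 = 22 (mod 25)
Final: r_1 = 22, and one checks f(r_1) ≡ 0 mod 5^2.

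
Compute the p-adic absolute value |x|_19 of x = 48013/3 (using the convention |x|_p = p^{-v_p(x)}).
|48013/3|_19 = 1/6859

Step 1 — compute v_19(x) by factoring powers of 19 out of the numerator and denominator: v_19(48013/3) = 3. Step 2 — apply |x|_p = p^{-v_p(x)} = 19^{-3} = 1/6859.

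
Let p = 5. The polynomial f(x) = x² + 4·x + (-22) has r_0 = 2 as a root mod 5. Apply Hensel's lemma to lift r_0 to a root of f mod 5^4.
r_3 = 297 (mod 625)

Hensel: r_{i+1} = r_i − f(r_i)·(f′(r_i))^{-1} mod 5^{i+2}, f′(x) = 2x + 4. Iterate:
  r_0 = 2 (mod 5)
  r_1 = 22 (mod 25)
  r_2 = 47 (mod 125)
  r_3 = 297 (mod 625)
Final: r = 297 satisfies f(r) ≡ 0 mod 5^4.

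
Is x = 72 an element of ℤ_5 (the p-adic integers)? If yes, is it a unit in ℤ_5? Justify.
x ∈ ℤ_5^× (unit); v_5(x) = 0

ℤ_5 = {x ∈ ℚ_5 : v_5(x) ≥ 0} and ℤ_5^× = {x ∈ ℤ_5 : v_5(x) = 0}. Here v_5(72) = v_5(num) − v_5(den) = 0; compare against these criteria.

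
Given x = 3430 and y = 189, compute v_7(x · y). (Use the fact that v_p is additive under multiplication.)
v_7(648270) = 4

v_p(x) = 3 (factor: 3430 = 7^3 · 10); v_p(y) = 1 (factor: 189 = 7^1 · 27). Additivity: v_p(xy) = v_p(x) + v_p(y) = 3 + 1 = 4. (Direct check: xy = 648270 = 7^4 · (270).)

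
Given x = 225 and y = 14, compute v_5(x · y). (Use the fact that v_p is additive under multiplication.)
v_5(3150) = 2

v_p(x) = 2 (factor: 225 = 5^2 · 9); v_p(y) = 0 (factor: 14 = 5^0 · 14). Additivity: v_p(xy) = v_p(x) + v_p(y) = 2 + 0 = 2. (Direct check: xy = 3150 = 5^2 · (126).)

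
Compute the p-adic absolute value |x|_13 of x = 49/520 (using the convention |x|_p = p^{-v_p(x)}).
|49/520|_13 = 13

Step 1 — compute v_13(x) by factoring powers of 13 out of the numerator and denominator: v_13(49/520) = -1. Step 2 — apply |x|_p = p^{-v_p(x)} = 13^{1} = 13.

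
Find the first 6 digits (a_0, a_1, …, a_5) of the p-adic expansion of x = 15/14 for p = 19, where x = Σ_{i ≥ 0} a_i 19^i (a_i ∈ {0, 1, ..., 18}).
(a_0, …, a_5) = (16, 6, 1, 4, 12, 17)

v_19(15/14) = 0 (numerator and denominator both coprime to 19), so x ∈ ℤ_19^×. Compute digits iteratively via a_i = x_i mod 19, x_{i+1} = (x_i − a_i)/19, with x_0 = x:
  x_0 = 15/14;  a_0 = 16;  x_1 = (x_0 − 16)/19 = -11/14
  x_1 = -11/14;  a_1 = 6;  x_2 = (x_1 − 6)/19 = -5/14
  x_2 = -5/14;  a_2 = 1;  x_3 = (x_2 − 1)/19 = -1/14
  x_3 = -1/14;  a_3 = 4;  x_4 = (x_3 − 4)/19 = -3/14
  x_4 = -3/14;  a_4 = 12;  x_5 = (x_4 − 12)/19 = -9/14
  x_5 = -9/14;  a_5 = 17;  x_6 = (x_5 − 17)/19 = -13/14
Digits: (16, 6, 1, 4, 12, 17).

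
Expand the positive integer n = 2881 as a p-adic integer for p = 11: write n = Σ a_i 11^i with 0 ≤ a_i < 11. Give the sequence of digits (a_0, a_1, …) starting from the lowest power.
(a_0, a_1, …) = (10, 8, 1, 2)

Repeated division by 11 gives the digits low-to-high: 2881 = 10 + 8·11^1 + 1·11^2 + 2·11^3. Digit sequence: (10, 8, 1, 2).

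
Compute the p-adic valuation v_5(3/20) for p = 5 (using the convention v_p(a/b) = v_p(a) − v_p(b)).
v_5(3/20) = -1

Factor powers of 5 from the numerator and denominator of the reduced fraction: 3 = 5^0 · 3 and 20 = 5^1 · 4. Apply v_p(a/b) = v_p(a) − v_p(b): v_5(3/20) = 0 − 1 = -1.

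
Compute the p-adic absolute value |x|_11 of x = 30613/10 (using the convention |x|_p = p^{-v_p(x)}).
|30613/10|_11 = 1/1331

Step 1 — compute v_11(x) by factoring powers of 11 out of the numerator and denominator: v_11(30613/10) = 3. Step 2 — apply |x|_p = p^{-v_p(x)} = 11^{-3} = 1/1331.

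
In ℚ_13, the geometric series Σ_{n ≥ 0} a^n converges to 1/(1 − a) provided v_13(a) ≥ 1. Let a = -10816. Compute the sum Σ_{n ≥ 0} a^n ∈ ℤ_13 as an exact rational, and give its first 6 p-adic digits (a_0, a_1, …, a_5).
Σ a^n = 1/(1 − a) = 1/10817;  first 6 digits = (1, 0, 1, 8, 0, 3)

v_13(a) = 2 ≥ 1, so the series converges in ℤ_13 to 1/(1 − a) = 1/(1 − (-10816)) = 1/10817. Expand this rational in ℤ_13: compute digits iteratively via d_i = x_i mod 13, x_{i+1} = (x_i − d_i)/13. The first 6 digits are (1, 0, 1, 8, 0, 3).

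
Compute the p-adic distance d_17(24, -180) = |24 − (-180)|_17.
d_17(24, -180) = 1/17

Step 1 — x − y = 24 − (-180) = 204. Step 2 — v_17(204) = 1 (factor: 204 = (17^1 · 12); the sign does not affect v_p). Step 3 — |x − y|_17 = 17^{-1} = 1/17.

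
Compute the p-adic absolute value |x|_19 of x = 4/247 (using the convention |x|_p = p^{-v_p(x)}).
|4/247|_19 = 19

Step 1 — compute v_19(x) by factoring powers of 19 out of the numerator and denominator: v_19(4/247) = -1. Step 2 — apply |x|_p = p^{-v_p(x)} = 19^{1} = 19.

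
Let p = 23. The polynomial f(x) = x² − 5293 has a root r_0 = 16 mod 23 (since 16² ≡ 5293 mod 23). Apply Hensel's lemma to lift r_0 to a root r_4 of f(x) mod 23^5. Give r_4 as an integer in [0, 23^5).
r_4 = 2546300 (mod 6436343)

Hensel's recurrence: r_{i+1} = r_i − f(r_i)·(f′(r_i))^{-1} mod 23^{i+2}, with f′(x) = 2x. Iterate:
  r_0 = 16 (mod 23)
  r_1 = 223 (mod 529)
  r_2 = 3397 (mod 12167)
  r_3 = 27731 (mod 279841)
  r_4 = 2546300 (mod 6436343)
Final: r_4 = 2546300, and one checks f(r_4) ≡ 0 mod 23^5.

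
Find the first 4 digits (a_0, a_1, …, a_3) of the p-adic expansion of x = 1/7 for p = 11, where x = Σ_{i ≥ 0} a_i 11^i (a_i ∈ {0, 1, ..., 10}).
(a_0, …, a_3) = (8, 4, 9, 7)

v_11(1/7) = 0 (numerator and denominator both coprime to 11), so x ∈ ℤ_11^×. Compute digits iteratively via a_i = x_i mod 11, x_{i+1} = (x_i − a_i)/11, with x_0 = x:
  x_0 = 1/7;  a_0 = 8;  x_1 = (x_0 − 8)/11 = -5/7
  x_1 = -5/7;  a_1 = 4;  x_2 = (x_1 − 4)/11 = -3/7
  x_2 = -3/7;  a_2 = 9;  x_3 = (x_2 − 9)/11 = -6/7
  x_3 = -6/7;  a_3 = 7;  x_4 = (x_3 − 7)/11 = -5/7
Digits: (8, 4, 9, 7).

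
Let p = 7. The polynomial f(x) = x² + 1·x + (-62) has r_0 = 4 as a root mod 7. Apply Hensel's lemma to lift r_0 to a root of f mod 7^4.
r_3 = 2132 (mod 2401)

Hensel: r_{i+1} = r_i − f(r_i)·(f′(r_i))^{-1} mod 7^{i+2}, f′(x) = 2x + 1. Iterate:
  r_0 = 4 (mod 7)
  r_1 = 25 (mod 49)
  r_2 = 74 (mod 343)
  r_3 = 2132 (mod 2401)
Final: r = 2132 satisfies f(r) ≡ 0 mod 7^4.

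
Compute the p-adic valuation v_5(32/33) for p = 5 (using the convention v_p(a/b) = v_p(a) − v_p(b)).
v_5(32/33) = 0

Factor powers of 5 from the numerator and denominator of the reduced fraction: 32 = 5^0 · 32 and 33 = 5^0 · 33. Apply v_p(a/b) = v_p(a) − v_p(b): v_5(32/33) = 0 − 0 = 0.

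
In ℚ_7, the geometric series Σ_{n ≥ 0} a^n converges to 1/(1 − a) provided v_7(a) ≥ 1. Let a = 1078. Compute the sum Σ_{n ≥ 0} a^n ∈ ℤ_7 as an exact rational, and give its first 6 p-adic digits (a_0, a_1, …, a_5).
Σ a^n = 1/(1 − a) = -1/1077;  first 6 digits = (1, 0, 1, 3, 1, 6)

v_7(a) = 2 ≥ 1, so the series converges in ℤ_7 to 1/(1 − a) = 1/(1 − 1078) = -1/1077. Expand this rational in ℤ_7: compute digits iteratively via d_i = x_i mod 7, x_{i+1} = (x_i − d_i)/7. The first 6 digits are (1, 0, 1, 3, 1, 6).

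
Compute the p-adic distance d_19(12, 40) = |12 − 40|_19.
d_19(12, 40) = 1

Step 1 — x − y = 12 − 40 = -28. Step 2 — v_19(-28) = 0 (factor: -28 = −(19^0 · 28); the sign does not affect v_p). Step 3 — |x − y|_19 = 19^{0} = 1.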